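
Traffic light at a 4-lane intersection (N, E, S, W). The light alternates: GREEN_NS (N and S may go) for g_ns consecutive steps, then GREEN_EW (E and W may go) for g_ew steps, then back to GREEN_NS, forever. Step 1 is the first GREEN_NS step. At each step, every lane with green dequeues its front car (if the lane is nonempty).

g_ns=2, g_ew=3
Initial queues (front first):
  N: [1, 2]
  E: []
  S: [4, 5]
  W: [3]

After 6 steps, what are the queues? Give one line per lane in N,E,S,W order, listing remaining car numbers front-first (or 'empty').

Step 1 [NS]: N:car1-GO,E:wait,S:car4-GO,W:wait | queues: N=1 E=0 S=1 W=1
Step 2 [NS]: N:car2-GO,E:wait,S:car5-GO,W:wait | queues: N=0 E=0 S=0 W=1
Step 3 [EW]: N:wait,E:empty,S:wait,W:car3-GO | queues: N=0 E=0 S=0 W=0

N: empty
E: empty
S: empty
W: empty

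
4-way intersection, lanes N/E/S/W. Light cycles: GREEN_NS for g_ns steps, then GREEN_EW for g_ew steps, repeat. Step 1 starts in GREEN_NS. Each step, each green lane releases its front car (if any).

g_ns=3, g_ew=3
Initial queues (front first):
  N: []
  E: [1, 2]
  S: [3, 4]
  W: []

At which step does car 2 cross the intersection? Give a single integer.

Step 1 [NS]: N:empty,E:wait,S:car3-GO,W:wait | queues: N=0 E=2 S=1 W=0
Step 2 [NS]: N:empty,E:wait,S:car4-GO,W:wait | queues: N=0 E=2 S=0 W=0
Step 3 [NS]: N:empty,E:wait,S:empty,W:wait | queues: N=0 E=2 S=0 W=0
Step 4 [EW]: N:wait,E:car1-GO,S:wait,W:empty | queues: N=0 E=1 S=0 W=0
Step 5 [EW]: N:wait,E:car2-GO,S:wait,W:empty | queues: N=0 E=0 S=0 W=0
Car 2 crosses at step 5

5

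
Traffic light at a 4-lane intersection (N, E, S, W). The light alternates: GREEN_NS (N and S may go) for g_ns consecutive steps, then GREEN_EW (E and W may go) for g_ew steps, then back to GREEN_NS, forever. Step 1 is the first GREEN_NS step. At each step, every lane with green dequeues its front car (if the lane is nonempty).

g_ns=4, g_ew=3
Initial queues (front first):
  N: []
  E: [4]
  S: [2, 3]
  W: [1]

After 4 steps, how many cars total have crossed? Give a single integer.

Step 1 [NS]: N:empty,E:wait,S:car2-GO,W:wait | queues: N=0 E=1 S=1 W=1
Step 2 [NS]: N:empty,E:wait,S:car3-GO,W:wait | queues: N=0 E=1 S=0 W=1
Step 3 [NS]: N:empty,E:wait,S:empty,W:wait | queues: N=0 E=1 S=0 W=1
Step 4 [NS]: N:empty,E:wait,S:empty,W:wait | queues: N=0 E=1 S=0 W=1
Cars crossed by step 4: 2

Answer: 2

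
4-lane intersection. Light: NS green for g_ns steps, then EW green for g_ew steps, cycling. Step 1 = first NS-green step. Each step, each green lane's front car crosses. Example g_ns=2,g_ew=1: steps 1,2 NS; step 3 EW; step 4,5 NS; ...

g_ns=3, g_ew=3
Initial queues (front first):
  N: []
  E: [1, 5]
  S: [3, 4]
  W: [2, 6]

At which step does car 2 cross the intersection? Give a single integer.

Step 1 [NS]: N:empty,E:wait,S:car3-GO,W:wait | queues: N=0 E=2 S=1 W=2
Step 2 [NS]: N:empty,E:wait,S:car4-GO,W:wait | queues: N=0 E=2 S=0 W=2
Step 3 [NS]: N:empty,E:wait,S:empty,W:wait | queues: N=0 E=2 S=0 W=2
Step 4 [EW]: N:wait,E:car1-GO,S:wait,W:car2-GO | queues: N=0 E=1 S=0 W=1
Step 5 [EW]: N:wait,E:car5-GO,S:wait,W:car6-GO | queues: N=0 E=0 S=0 W=0
Car 2 crosses at step 4

4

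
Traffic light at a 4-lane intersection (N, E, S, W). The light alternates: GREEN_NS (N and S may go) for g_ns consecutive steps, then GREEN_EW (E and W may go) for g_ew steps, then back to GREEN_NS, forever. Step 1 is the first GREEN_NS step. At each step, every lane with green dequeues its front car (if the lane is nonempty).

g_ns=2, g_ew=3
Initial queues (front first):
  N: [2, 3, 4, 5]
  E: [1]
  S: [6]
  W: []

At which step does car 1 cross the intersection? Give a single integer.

Step 1 [NS]: N:car2-GO,E:wait,S:car6-GO,W:wait | queues: N=3 E=1 S=0 W=0
Step 2 [NS]: N:car3-GO,E:wait,S:empty,W:wait | queues: N=2 E=1 S=0 W=0
Step 3 [EW]: N:wait,E:car1-GO,S:wait,W:empty | queues: N=2 E=0 S=0 W=0
Step 4 [EW]: N:wait,E:empty,S:wait,W:empty | queues: N=2 E=0 S=0 W=0
Step 5 [EW]: N:wait,E:empty,S:wait,W:empty | queues: N=2 E=0 S=0 W=0
Step 6 [NS]: N:car4-GO,E:wait,S:empty,W:wait | queues: N=1 E=0 S=0 W=0
Step 7 [NS]: N:car5-GO,E:wait,S:empty,W:wait | queues: N=0 E=0 S=0 W=0
Car 1 crosses at step 3

3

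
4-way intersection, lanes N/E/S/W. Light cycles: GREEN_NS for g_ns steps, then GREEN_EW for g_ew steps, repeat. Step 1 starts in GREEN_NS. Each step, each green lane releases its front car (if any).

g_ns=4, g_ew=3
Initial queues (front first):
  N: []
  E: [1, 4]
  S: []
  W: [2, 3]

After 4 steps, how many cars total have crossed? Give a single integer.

Step 1 [NS]: N:empty,E:wait,S:empty,W:wait | queues: N=0 E=2 S=0 W=2
Step 2 [NS]: N:empty,E:wait,S:empty,W:wait | queues: N=0 E=2 S=0 W=2
Step 3 [NS]: N:empty,E:wait,S:empty,W:wait | queues: N=0 E=2 S=0 W=2
Step 4 [NS]: N:empty,E:wait,S:empty,W:wait | queues: N=0 E=2 S=0 W=2
Cars crossed by step 4: 0

Answer: 0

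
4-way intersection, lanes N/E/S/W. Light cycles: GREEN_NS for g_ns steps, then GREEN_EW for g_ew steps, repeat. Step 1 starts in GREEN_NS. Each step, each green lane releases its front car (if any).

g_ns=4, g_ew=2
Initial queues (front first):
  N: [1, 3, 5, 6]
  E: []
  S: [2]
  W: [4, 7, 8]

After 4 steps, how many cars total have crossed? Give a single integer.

Step 1 [NS]: N:car1-GO,E:wait,S:car2-GO,W:wait | queues: N=3 E=0 S=0 W=3
Step 2 [NS]: N:car3-GO,E:wait,S:empty,W:wait | queues: N=2 E=0 S=0 W=3
Step 3 [NS]: N:car5-GO,E:wait,S:empty,W:wait | queues: N=1 E=0 S=0 W=3
Step 4 [NS]: N:car6-GO,E:wait,S:empty,W:wait | queues: N=0 E=0 S=0 W=3
Cars crossed by step 4: 5

Answer: 5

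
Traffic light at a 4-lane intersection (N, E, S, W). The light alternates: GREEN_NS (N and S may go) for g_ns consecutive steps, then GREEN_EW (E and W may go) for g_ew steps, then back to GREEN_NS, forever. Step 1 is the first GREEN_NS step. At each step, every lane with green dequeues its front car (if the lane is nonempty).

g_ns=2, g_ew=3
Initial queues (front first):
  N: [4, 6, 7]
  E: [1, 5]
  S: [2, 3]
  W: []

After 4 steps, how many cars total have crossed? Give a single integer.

Answer: 6

Derivation:
Step 1 [NS]: N:car4-GO,E:wait,S:car2-GO,W:wait | queues: N=2 E=2 S=1 W=0
Step 2 [NS]: N:car6-GO,E:wait,S:car3-GO,W:wait | queues: N=1 E=2 S=0 W=0
Step 3 [EW]: N:wait,E:car1-GO,S:wait,W:empty | queues: N=1 E=1 S=0 W=0
Step 4 [EW]: N:wait,E:car5-GO,S:wait,W:empty | queues: N=1 E=0 S=0 W=0
Cars crossed by step 4: 6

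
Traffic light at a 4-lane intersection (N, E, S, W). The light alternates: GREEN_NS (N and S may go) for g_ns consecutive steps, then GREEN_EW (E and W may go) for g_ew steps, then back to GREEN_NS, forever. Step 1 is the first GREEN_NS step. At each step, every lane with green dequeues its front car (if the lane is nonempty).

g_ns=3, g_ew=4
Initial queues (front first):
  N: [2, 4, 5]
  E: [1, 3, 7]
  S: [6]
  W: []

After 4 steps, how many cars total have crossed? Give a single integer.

Answer: 5

Derivation:
Step 1 [NS]: N:car2-GO,E:wait,S:car6-GO,W:wait | queues: N=2 E=3 S=0 W=0
Step 2 [NS]: N:car4-GO,E:wait,S:empty,W:wait | queues: N=1 E=3 S=0 W=0
Step 3 [NS]: N:car5-GO,E:wait,S:empty,W:wait | queues: N=0 E=3 S=0 W=0
Step 4 [EW]: N:wait,E:car1-GO,S:wait,W:empty | queues: N=0 E=2 S=0 W=0
Cars crossed by step 4: 5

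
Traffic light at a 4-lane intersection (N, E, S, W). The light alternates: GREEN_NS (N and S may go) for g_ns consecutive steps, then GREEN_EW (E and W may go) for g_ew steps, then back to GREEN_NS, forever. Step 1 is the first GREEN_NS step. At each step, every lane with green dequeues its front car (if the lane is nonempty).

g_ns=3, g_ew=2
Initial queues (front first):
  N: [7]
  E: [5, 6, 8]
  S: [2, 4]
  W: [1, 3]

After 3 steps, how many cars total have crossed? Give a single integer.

Answer: 3

Derivation:
Step 1 [NS]: N:car7-GO,E:wait,S:car2-GO,W:wait | queues: N=0 E=3 S=1 W=2
Step 2 [NS]: N:empty,E:wait,S:car4-GO,W:wait | queues: N=0 E=3 S=0 W=2
Step 3 [NS]: N:empty,E:wait,S:empty,W:wait | queues: N=0 E=3 S=0 W=2
Cars crossed by step 3: 3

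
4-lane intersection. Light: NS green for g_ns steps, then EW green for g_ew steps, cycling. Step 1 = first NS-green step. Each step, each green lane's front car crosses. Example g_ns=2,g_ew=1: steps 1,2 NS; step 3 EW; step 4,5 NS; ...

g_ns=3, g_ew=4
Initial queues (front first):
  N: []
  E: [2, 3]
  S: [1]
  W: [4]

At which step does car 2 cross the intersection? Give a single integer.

Step 1 [NS]: N:empty,E:wait,S:car1-GO,W:wait | queues: N=0 E=2 S=0 W=1
Step 2 [NS]: N:empty,E:wait,S:empty,W:wait | queues: N=0 E=2 S=0 W=1
Step 3 [NS]: N:empty,E:wait,S:empty,W:wait | queues: N=0 E=2 S=0 W=1
Step 4 [EW]: N:wait,E:car2-GO,S:wait,W:car4-GO | queues: N=0 E=1 S=0 W=0
Step 5 [EW]: N:wait,E:car3-GO,S:wait,W:empty | queues: N=0 E=0 S=0 W=0
Car 2 crosses at step 4

4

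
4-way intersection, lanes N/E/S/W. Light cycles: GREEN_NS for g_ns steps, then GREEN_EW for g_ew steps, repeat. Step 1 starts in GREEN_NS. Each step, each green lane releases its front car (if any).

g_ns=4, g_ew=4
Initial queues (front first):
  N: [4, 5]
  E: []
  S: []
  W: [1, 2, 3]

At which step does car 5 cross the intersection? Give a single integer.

Step 1 [NS]: N:car4-GO,E:wait,S:empty,W:wait | queues: N=1 E=0 S=0 W=3
Step 2 [NS]: N:car5-GO,E:wait,S:empty,W:wait | queues: N=0 E=0 S=0 W=3
Step 3 [NS]: N:empty,E:wait,S:empty,W:wait | queues: N=0 E=0 S=0 W=3
Step 4 [NS]: N:empty,E:wait,S:empty,W:wait | queues: N=0 E=0 S=0 W=3
Step 5 [EW]: N:wait,E:empty,S:wait,W:car1-GO | queues: N=0 E=0 S=0 W=2
Step 6 [EW]: N:wait,E:empty,S:wait,W:car2-GO | queues: N=0 E=0 S=0 W=1
Step 7 [EW]: N:wait,E:empty,S:wait,W:car3-GO | queues: N=0 E=0 S=0 W=0
Car 5 crosses at step 2

2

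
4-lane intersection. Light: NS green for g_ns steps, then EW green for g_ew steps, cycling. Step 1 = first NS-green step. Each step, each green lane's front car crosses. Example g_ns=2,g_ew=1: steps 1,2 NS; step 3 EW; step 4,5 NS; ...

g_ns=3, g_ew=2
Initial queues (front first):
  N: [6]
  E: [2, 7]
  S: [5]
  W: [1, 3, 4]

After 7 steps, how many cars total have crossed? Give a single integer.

Answer: 6

Derivation:
Step 1 [NS]: N:car6-GO,E:wait,S:car5-GO,W:wait | queues: N=0 E=2 S=0 W=3
Step 2 [NS]: N:empty,E:wait,S:empty,W:wait | queues: N=0 E=2 S=0 W=3
Step 3 [NS]: N:empty,E:wait,S:empty,W:wait | queues: N=0 E=2 S=0 W=3
Step 4 [EW]: N:wait,E:car2-GO,S:wait,W:car1-GO | queues: N=0 E=1 S=0 W=2
Step 5 [EW]: N:wait,E:car7-GO,S:wait,W:car3-GO | queues: N=0 E=0 S=0 W=1
Step 6 [NS]: N:empty,E:wait,S:empty,W:wait | queues: N=0 E=0 S=0 W=1
Step 7 [NS]: N:empty,E:wait,S:empty,W:wait | queues: N=0 E=0 S=0 W=1
Cars crossed by step 7: 6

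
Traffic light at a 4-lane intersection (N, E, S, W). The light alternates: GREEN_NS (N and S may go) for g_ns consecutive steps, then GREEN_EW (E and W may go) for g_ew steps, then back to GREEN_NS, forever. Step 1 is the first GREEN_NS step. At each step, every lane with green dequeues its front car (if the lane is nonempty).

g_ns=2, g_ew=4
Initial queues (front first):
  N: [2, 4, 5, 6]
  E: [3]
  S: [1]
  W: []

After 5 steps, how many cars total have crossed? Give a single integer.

Step 1 [NS]: N:car2-GO,E:wait,S:car1-GO,W:wait | queues: N=3 E=1 S=0 W=0
Step 2 [NS]: N:car4-GO,E:wait,S:empty,W:wait | queues: N=2 E=1 S=0 W=0
Step 3 [EW]: N:wait,E:car3-GO,S:wait,W:empty | queues: N=2 E=0 S=0 W=0
Step 4 [EW]: N:wait,E:empty,S:wait,W:empty | queues: N=2 E=0 S=0 W=0
Step 5 [EW]: N:wait,E:empty,S:wait,W:empty | queues: N=2 E=0 S=0 W=0
Cars crossed by step 5: 4

Answer: 4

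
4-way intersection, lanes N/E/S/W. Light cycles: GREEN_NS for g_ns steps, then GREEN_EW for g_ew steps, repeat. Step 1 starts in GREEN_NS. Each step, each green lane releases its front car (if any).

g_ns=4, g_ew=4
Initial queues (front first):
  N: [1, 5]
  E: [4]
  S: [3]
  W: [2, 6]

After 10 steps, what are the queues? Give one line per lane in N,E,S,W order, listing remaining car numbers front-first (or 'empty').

Step 1 [NS]: N:car1-GO,E:wait,S:car3-GO,W:wait | queues: N=1 E=1 S=0 W=2
Step 2 [NS]: N:car5-GO,E:wait,S:empty,W:wait | queues: N=0 E=1 S=0 W=2
Step 3 [NS]: N:empty,E:wait,S:empty,W:wait | queues: N=0 E=1 S=0 W=2
Step 4 [NS]: N:empty,E:wait,S:empty,W:wait | queues: N=0 E=1 S=0 W=2
Step 5 [EW]: N:wait,E:car4-GO,S:wait,W:car2-GO | queues: N=0 E=0 S=0 W=1
Step 6 [EW]: N:wait,E:empty,S:wait,W:car6-GO | queues: N=0 E=0 S=0 W=0

N: empty
E: empty
S: empty
W: empty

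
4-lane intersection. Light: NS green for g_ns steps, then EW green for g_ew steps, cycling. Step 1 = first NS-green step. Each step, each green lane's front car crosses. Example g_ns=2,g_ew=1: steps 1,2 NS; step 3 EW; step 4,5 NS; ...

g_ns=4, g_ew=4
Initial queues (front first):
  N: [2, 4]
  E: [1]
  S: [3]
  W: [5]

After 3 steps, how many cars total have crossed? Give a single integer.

Answer: 3

Derivation:
Step 1 [NS]: N:car2-GO,E:wait,S:car3-GO,W:wait | queues: N=1 E=1 S=0 W=1
Step 2 [NS]: N:car4-GO,E:wait,S:empty,W:wait | queues: N=0 E=1 S=0 W=1
Step 3 [NS]: N:empty,E:wait,S:empty,W:wait | queues: N=0 E=1 S=0 W=1
Cars crossed by step 3: 3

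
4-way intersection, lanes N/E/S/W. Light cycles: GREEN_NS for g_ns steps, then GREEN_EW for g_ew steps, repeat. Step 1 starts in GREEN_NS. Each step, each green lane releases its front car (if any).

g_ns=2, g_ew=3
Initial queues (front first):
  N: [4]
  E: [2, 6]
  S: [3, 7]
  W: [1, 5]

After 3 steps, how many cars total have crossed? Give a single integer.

Answer: 5

Derivation:
Step 1 [NS]: N:car4-GO,E:wait,S:car3-GO,W:wait | queues: N=0 E=2 S=1 W=2
Step 2 [NS]: N:empty,E:wait,S:car7-GO,W:wait | queues: N=0 E=2 S=0 W=2
Step 3 [EW]: N:wait,E:car2-GO,S:wait,W:car1-GO | queues: N=0 E=1 S=0 W=1
Cars crossed by step 3: 5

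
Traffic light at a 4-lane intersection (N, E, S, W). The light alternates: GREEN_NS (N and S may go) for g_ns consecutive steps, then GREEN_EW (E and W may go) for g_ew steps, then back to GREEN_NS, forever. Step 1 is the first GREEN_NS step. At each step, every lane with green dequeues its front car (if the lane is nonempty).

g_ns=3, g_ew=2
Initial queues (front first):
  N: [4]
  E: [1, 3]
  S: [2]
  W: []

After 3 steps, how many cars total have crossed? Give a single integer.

Answer: 2

Derivation:
Step 1 [NS]: N:car4-GO,E:wait,S:car2-GO,W:wait | queues: N=0 E=2 S=0 W=0
Step 2 [NS]: N:empty,E:wait,S:empty,W:wait | queues: N=0 E=2 S=0 W=0
Step 3 [NS]: N:empty,E:wait,S:empty,W:wait | queues: N=0 E=2 S=0 W=0
Cars crossed by step 3: 2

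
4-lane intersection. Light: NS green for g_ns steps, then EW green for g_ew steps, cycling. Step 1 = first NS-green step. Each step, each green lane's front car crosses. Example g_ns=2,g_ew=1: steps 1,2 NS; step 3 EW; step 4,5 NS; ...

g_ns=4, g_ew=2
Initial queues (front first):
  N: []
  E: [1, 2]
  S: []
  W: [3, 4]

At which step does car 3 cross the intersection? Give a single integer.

Step 1 [NS]: N:empty,E:wait,S:empty,W:wait | queues: N=0 E=2 S=0 W=2
Step 2 [NS]: N:empty,E:wait,S:empty,W:wait | queues: N=0 E=2 S=0 W=2
Step 3 [NS]: N:empty,E:wait,S:empty,W:wait | queues: N=0 E=2 S=0 W=2
Step 4 [NS]: N:empty,E:wait,S:empty,W:wait | queues: N=0 E=2 S=0 W=2
Step 5 [EW]: N:wait,E:car1-GO,S:wait,W:car3-GO | queues: N=0 E=1 S=0 W=1
Step 6 [EW]: N:wait,E:car2-GO,S:wait,W:car4-GO | queues: N=0 E=0 S=0 W=0
Car 3 crosses at step 5

5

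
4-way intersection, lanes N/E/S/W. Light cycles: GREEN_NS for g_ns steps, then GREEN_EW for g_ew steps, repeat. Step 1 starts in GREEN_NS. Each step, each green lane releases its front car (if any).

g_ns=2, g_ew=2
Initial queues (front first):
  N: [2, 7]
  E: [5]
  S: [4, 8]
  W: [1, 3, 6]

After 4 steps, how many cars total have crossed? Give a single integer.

Step 1 [NS]: N:car2-GO,E:wait,S:car4-GO,W:wait | queues: N=1 E=1 S=1 W=3
Step 2 [NS]: N:car7-GO,E:wait,S:car8-GO,W:wait | queues: N=0 E=1 S=0 W=3
Step 3 [EW]: N:wait,E:car5-GO,S:wait,W:car1-GO | queues: N=0 E=0 S=0 W=2
Step 4 [EW]: N:wait,E:empty,S:wait,W:car3-GO | queues: N=0 E=0 S=0 W=1
Cars crossed by step 4: 7

Answer: 7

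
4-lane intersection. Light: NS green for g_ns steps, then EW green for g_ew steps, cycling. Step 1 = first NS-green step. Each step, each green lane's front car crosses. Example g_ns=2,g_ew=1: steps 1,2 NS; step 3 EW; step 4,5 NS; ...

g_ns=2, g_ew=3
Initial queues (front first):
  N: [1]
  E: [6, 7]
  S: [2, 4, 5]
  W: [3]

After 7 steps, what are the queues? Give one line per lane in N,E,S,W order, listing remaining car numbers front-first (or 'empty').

Step 1 [NS]: N:car1-GO,E:wait,S:car2-GO,W:wait | queues: N=0 E=2 S=2 W=1
Step 2 [NS]: N:empty,E:wait,S:car4-GO,W:wait | queues: N=0 E=2 S=1 W=1
Step 3 [EW]: N:wait,E:car6-GO,S:wait,W:car3-GO | queues: N=0 E=1 S=1 W=0
Step 4 [EW]: N:wait,E:car7-GO,S:wait,W:empty | queues: N=0 E=0 S=1 W=0
Step 5 [EW]: N:wait,E:empty,S:wait,W:empty | queues: N=0 E=0 S=1 W=0
Step 6 [NS]: N:empty,E:wait,S:car5-GO,W:wait | queues: N=0 E=0 S=0 W=0

N: empty
E: empty
S: empty
W: empty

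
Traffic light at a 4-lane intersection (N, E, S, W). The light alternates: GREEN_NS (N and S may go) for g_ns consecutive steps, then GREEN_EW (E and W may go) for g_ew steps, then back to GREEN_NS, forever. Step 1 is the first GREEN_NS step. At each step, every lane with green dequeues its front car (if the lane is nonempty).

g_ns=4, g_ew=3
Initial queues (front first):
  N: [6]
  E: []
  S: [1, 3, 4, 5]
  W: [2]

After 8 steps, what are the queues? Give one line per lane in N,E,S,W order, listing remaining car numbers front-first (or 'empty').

Step 1 [NS]: N:car6-GO,E:wait,S:car1-GO,W:wait | queues: N=0 E=0 S=3 W=1
Step 2 [NS]: N:empty,E:wait,S:car3-GO,W:wait | queues: N=0 E=0 S=2 W=1
Step 3 [NS]: N:empty,E:wait,S:car4-GO,W:wait | queues: N=0 E=0 S=1 W=1
Step 4 [NS]: N:empty,E:wait,S:car5-GO,W:wait | queues: N=0 E=0 S=0 W=1
Step 5 [EW]: N:wait,E:empty,S:wait,W:car2-GO | queues: N=0 E=0 S=0 W=0

N: empty
E: empty
S: empty
W: empty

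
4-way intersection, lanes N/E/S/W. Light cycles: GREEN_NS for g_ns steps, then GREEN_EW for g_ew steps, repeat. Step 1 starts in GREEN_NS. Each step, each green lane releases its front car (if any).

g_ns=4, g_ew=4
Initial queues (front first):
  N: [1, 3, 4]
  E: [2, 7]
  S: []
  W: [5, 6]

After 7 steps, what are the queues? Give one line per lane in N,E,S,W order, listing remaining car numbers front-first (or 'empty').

Step 1 [NS]: N:car1-GO,E:wait,S:empty,W:wait | queues: N=2 E=2 S=0 W=2
Step 2 [NS]: N:car3-GO,E:wait,S:empty,W:wait | queues: N=1 E=2 S=0 W=2
Step 3 [NS]: N:car4-GO,E:wait,S:empty,W:wait | queues: N=0 E=2 S=0 W=2
Step 4 [NS]: N:empty,E:wait,S:empty,W:wait | queues: N=0 E=2 S=0 W=2
Step 5 [EW]: N:wait,E:car2-GO,S:wait,W:car5-GO | queues: N=0 E=1 S=0 W=1
Step 6 [EW]: N:wait,E:car7-GO,S:wait,W:car6-GO | queues: N=0 E=0 S=0 W=0

N: empty
E: empty
S: empty
W: empty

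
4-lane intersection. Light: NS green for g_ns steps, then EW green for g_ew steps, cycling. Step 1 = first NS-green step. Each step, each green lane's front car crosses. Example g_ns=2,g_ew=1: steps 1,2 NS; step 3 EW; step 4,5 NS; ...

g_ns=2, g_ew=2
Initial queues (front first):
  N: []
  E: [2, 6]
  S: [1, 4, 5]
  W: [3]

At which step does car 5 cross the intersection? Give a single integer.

Step 1 [NS]: N:empty,E:wait,S:car1-GO,W:wait | queues: N=0 E=2 S=2 W=1
Step 2 [NS]: N:empty,E:wait,S:car4-GO,W:wait | queues: N=0 E=2 S=1 W=1
Step 3 [EW]: N:wait,E:car2-GO,S:wait,W:car3-GO | queues: N=0 E=1 S=1 W=0
Step 4 [EW]: N:wait,E:car6-GO,S:wait,W:empty | queues: N=0 E=0 S=1 W=0
Step 5 [NS]: N:empty,E:wait,S:car5-GO,W:wait | queues: N=0 E=0 S=0 W=0
Car 5 crosses at step 5

5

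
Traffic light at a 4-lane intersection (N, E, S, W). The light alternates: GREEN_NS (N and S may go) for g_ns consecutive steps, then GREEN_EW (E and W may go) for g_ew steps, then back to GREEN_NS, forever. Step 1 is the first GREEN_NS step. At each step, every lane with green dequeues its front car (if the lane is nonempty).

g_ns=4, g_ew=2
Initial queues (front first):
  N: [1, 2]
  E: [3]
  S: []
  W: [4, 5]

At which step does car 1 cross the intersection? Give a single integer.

Step 1 [NS]: N:car1-GO,E:wait,S:empty,W:wait | queues: N=1 E=1 S=0 W=2
Step 2 [NS]: N:car2-GO,E:wait,S:empty,W:wait | queues: N=0 E=1 S=0 W=2
Step 3 [NS]: N:empty,E:wait,S:empty,W:wait | queues: N=0 E=1 S=0 W=2
Step 4 [NS]: N:empty,E:wait,S:empty,W:wait | queues: N=0 E=1 S=0 W=2
Step 5 [EW]: N:wait,E:car3-GO,S:wait,W:car4-GO | queues: N=0 E=0 S=0 W=1
Step 6 [EW]: N:wait,E:empty,S:wait,W:car5-GO | queues: N=0 E=0 S=0 W=0
Car 1 crosses at step 1

1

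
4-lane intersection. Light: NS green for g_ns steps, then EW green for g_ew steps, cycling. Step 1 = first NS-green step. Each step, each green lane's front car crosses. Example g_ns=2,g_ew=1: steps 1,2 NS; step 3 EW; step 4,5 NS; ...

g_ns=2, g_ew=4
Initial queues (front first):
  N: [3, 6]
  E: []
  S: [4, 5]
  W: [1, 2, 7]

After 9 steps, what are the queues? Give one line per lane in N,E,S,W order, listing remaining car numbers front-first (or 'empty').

Step 1 [NS]: N:car3-GO,E:wait,S:car4-GO,W:wait | queues: N=1 E=0 S=1 W=3
Step 2 [NS]: N:car6-GO,E:wait,S:car5-GO,W:wait | queues: N=0 E=0 S=0 W=3
Step 3 [EW]: N:wait,E:empty,S:wait,W:car1-GO | queues: N=0 E=0 S=0 W=2
Step 4 [EW]: N:wait,E:empty,S:wait,W:car2-GO | queues: N=0 E=0 S=0 W=1
Step 5 [EW]: N:wait,E:empty,S:wait,W:car7-GO | queues: N=0 E=0 S=0 W=0

N: empty
E: empty
S: empty
W: empty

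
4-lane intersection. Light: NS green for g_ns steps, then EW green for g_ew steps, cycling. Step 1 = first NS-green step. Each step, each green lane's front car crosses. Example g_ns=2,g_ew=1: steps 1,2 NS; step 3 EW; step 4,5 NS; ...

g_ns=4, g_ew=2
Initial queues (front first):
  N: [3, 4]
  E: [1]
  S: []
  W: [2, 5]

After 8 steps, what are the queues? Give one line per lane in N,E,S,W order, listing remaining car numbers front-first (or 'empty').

Step 1 [NS]: N:car3-GO,E:wait,S:empty,W:wait | queues: N=1 E=1 S=0 W=2
Step 2 [NS]: N:car4-GO,E:wait,S:empty,W:wait | queues: N=0 E=1 S=0 W=2
Step 3 [NS]: N:empty,E:wait,S:empty,W:wait | queues: N=0 E=1 S=0 W=2
Step 4 [NS]: N:empty,E:wait,S:empty,W:wait | queues: N=0 E=1 S=0 W=2
Step 5 [EW]: N:wait,E:car1-GO,S:wait,W:car2-GO | queues: N=0 E=0 S=0 W=1
Step 6 [EW]: N:wait,E:empty,S:wait,W:car5-GO | queues: N=0 E=0 S=0 W=0

N: empty
E: empty
S: empty
W: empty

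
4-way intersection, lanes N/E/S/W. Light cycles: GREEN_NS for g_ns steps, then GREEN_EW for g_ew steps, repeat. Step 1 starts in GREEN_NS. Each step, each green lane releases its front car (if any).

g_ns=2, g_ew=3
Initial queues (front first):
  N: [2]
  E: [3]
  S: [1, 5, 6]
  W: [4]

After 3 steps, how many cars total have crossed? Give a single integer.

Answer: 5

Derivation:
Step 1 [NS]: N:car2-GO,E:wait,S:car1-GO,W:wait | queues: N=0 E=1 S=2 W=1
Step 2 [NS]: N:empty,E:wait,S:car5-GO,W:wait | queues: N=0 E=1 S=1 W=1
Step 3 [EW]: N:wait,E:car3-GO,S:wait,W:car4-GO | queues: N=0 E=0 S=1 W=0
Cars crossed by step 3: 5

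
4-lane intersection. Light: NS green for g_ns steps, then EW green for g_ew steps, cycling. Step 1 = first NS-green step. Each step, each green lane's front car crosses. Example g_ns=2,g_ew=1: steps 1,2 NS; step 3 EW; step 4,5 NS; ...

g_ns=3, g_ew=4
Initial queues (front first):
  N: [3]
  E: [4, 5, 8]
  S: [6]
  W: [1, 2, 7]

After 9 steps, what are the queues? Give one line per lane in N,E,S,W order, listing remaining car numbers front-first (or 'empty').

Step 1 [NS]: N:car3-GO,E:wait,S:car6-GO,W:wait | queues: N=0 E=3 S=0 W=3
Step 2 [NS]: N:empty,E:wait,S:empty,W:wait | queues: N=0 E=3 S=0 W=3
Step 3 [NS]: N:empty,E:wait,S:empty,W:wait | queues: N=0 E=3 S=0 W=3
Step 4 [EW]: N:wait,E:car4-GO,S:wait,W:car1-GO | queues: N=0 E=2 S=0 W=2
Step 5 [EW]: N:wait,E:car5-GO,S:wait,W:car2-GO | queues: N=0 E=1 S=0 W=1
Step 6 [EW]: N:wait,E:car8-GO,S:wait,W:car7-GO | queues: N=0 E=0 S=0 W=0

N: empty
E: empty
S: empty
W: empty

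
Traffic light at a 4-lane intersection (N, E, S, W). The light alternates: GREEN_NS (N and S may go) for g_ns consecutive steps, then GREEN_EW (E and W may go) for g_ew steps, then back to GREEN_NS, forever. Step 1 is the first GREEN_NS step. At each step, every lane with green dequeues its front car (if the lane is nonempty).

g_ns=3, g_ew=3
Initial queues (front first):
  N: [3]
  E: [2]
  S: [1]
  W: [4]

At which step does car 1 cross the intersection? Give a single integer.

Step 1 [NS]: N:car3-GO,E:wait,S:car1-GO,W:wait | queues: N=0 E=1 S=0 W=1
Step 2 [NS]: N:empty,E:wait,S:empty,W:wait | queues: N=0 E=1 S=0 W=1
Step 3 [NS]: N:empty,E:wait,S:empty,W:wait | queues: N=0 E=1 S=0 W=1
Step 4 [EW]: N:wait,E:car2-GO,S:wait,W:car4-GO | queues: N=0 E=0 S=0 W=0
Car 1 crosses at step 1

1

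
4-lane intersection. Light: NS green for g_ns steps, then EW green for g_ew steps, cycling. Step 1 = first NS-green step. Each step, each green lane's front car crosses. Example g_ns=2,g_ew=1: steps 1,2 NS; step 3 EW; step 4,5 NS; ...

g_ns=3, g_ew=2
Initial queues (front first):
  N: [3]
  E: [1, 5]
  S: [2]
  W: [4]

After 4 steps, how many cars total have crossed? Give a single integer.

Step 1 [NS]: N:car3-GO,E:wait,S:car2-GO,W:wait | queues: N=0 E=2 S=0 W=1
Step 2 [NS]: N:empty,E:wait,S:empty,W:wait | queues: N=0 E=2 S=0 W=1
Step 3 [NS]: N:empty,E:wait,S:empty,W:wait | queues: N=0 E=2 S=0 W=1
Step 4 [EW]: N:wait,E:car1-GO,S:wait,W:car4-GO | queues: N=0 E=1 S=0 W=0
Cars crossed by step 4: 4

Answer: 4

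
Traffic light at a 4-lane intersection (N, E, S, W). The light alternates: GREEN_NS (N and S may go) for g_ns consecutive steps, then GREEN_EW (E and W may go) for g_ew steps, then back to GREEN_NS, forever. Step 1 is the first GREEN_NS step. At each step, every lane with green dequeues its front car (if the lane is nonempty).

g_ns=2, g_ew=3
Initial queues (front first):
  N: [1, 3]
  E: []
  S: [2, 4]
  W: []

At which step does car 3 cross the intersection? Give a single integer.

Step 1 [NS]: N:car1-GO,E:wait,S:car2-GO,W:wait | queues: N=1 E=0 S=1 W=0
Step 2 [NS]: N:car3-GO,E:wait,S:car4-GO,W:wait | queues: N=0 E=0 S=0 W=0
Car 3 crosses at step 2

2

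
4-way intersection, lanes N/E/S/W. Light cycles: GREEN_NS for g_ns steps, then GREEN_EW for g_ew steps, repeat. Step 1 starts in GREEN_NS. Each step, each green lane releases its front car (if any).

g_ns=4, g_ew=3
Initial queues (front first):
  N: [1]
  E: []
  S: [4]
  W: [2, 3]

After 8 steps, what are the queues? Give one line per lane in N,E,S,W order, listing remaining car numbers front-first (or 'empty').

Step 1 [NS]: N:car1-GO,E:wait,S:car4-GO,W:wait | queues: N=0 E=0 S=0 W=2
Step 2 [NS]: N:empty,E:wait,S:empty,W:wait | queues: N=0 E=0 S=0 W=2
Step 3 [NS]: N:empty,E:wait,S:empty,W:wait | queues: N=0 E=0 S=0 W=2
Step 4 [NS]: N:empty,E:wait,S:empty,W:wait | queues: N=0 E=0 S=0 W=2
Step 5 [EW]: N:wait,E:empty,S:wait,W:car2-GO | queues: N=0 E=0 S=0 W=1
Step 6 [EW]: N:wait,E:empty,S:wait,W:car3-GO | queues: N=0 E=0 S=0 W=0

N: empty
E: empty
S: empty
W: empty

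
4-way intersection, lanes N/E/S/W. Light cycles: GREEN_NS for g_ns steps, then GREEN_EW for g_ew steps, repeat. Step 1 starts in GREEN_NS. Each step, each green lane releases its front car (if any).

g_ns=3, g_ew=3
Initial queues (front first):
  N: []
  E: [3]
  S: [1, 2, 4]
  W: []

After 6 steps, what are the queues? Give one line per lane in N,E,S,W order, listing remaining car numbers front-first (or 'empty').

Step 1 [NS]: N:empty,E:wait,S:car1-GO,W:wait | queues: N=0 E=1 S=2 W=0
Step 2 [NS]: N:empty,E:wait,S:car2-GO,W:wait | queues: N=0 E=1 S=1 W=0
Step 3 [NS]: N:empty,E:wait,S:car4-GO,W:wait | queues: N=0 E=1 S=0 W=0
Step 4 [EW]: N:wait,E:car3-GO,S:wait,W:empty | queues: N=0 E=0 S=0 W=0

N: empty
E: empty
S: empty
W: empty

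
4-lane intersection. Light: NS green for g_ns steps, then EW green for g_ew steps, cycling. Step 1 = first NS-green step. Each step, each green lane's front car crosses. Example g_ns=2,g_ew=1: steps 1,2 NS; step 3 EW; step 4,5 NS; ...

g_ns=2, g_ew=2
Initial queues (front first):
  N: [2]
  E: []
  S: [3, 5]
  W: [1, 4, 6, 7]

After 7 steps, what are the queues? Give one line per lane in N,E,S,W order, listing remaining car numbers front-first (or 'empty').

Step 1 [NS]: N:car2-GO,E:wait,S:car3-GO,W:wait | queues: N=0 E=0 S=1 W=4
Step 2 [NS]: N:empty,E:wait,S:car5-GO,W:wait | queues: N=0 E=0 S=0 W=4
Step 3 [EW]: N:wait,E:empty,S:wait,W:car1-GO | queues: N=0 E=0 S=0 W=3
Step 4 [EW]: N:wait,E:empty,S:wait,W:car4-GO | queues: N=0 E=0 S=0 W=2
Step 5 [NS]: N:empty,E:wait,S:empty,W:wait | queues: N=0 E=0 S=0 W=2
Step 6 [NS]: N:empty,E:wait,S:empty,W:wait | queues: N=0 E=0 S=0 W=2
Step 7 [EW]: N:wait,E:empty,S:wait,W:car6-GO | queues: N=0 E=0 S=0 W=1

N: empty
E: empty
S: empty
W: 7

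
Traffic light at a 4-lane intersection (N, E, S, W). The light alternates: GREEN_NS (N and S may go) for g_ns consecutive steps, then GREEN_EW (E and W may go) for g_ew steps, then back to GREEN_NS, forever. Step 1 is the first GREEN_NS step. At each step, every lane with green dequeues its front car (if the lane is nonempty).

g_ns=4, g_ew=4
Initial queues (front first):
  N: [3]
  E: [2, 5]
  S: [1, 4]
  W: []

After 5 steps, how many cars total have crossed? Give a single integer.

Answer: 4

Derivation:
Step 1 [NS]: N:car3-GO,E:wait,S:car1-GO,W:wait | queues: N=0 E=2 S=1 W=0
Step 2 [NS]: N:empty,E:wait,S:car4-GO,W:wait | queues: N=0 E=2 S=0 W=0
Step 3 [NS]: N:empty,E:wait,S:empty,W:wait | queues: N=0 E=2 S=0 W=0
Step 4 [NS]: N:empty,E:wait,S:empty,W:wait | queues: N=0 E=2 S=0 W=0
Step 5 [EW]: N:wait,E:car2-GO,S:wait,W:empty | queues: N=0 E=1 S=0 W=0
Cars crossed by step 5: 4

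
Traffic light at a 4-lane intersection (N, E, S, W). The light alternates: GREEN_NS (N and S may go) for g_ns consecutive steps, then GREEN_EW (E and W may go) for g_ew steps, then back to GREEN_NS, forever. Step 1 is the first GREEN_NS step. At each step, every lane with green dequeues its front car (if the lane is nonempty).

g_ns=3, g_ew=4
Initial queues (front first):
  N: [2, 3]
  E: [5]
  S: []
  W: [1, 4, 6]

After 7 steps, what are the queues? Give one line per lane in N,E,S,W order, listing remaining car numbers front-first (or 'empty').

Step 1 [NS]: N:car2-GO,E:wait,S:empty,W:wait | queues: N=1 E=1 S=0 W=3
Step 2 [NS]: N:car3-GO,E:wait,S:empty,W:wait | queues: N=0 E=1 S=0 W=3
Step 3 [NS]: N:empty,E:wait,S:empty,W:wait | queues: N=0 E=1 S=0 W=3
Step 4 [EW]: N:wait,E:car5-GO,S:wait,W:car1-GO | queues: N=0 E=0 S=0 W=2
Step 5 [EW]: N:wait,E:empty,S:wait,W:car4-GO | queues: N=0 E=0 S=0 W=1
Step 6 [EW]: N:wait,E:empty,S:wait,W:car6-GO | queues: N=0 E=0 S=0 W=0

N: empty
E: empty
S: empty
W: empty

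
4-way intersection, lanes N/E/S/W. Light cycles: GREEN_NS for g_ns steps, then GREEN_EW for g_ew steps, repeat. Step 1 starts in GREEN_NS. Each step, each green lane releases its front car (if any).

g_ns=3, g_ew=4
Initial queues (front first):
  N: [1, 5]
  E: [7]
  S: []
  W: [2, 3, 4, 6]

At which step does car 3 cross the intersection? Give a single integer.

Step 1 [NS]: N:car1-GO,E:wait,S:empty,W:wait | queues: N=1 E=1 S=0 W=4
Step 2 [NS]: N:car5-GO,E:wait,S:empty,W:wait | queues: N=0 E=1 S=0 W=4
Step 3 [NS]: N:empty,E:wait,S:empty,W:wait | queues: N=0 E=1 S=0 W=4
Step 4 [EW]: N:wait,E:car7-GO,S:wait,W:car2-GO | queues: N=0 E=0 S=0 W=3
Step 5 [EW]: N:wait,E:empty,S:wait,W:car3-GO | queues: N=0 E=0 S=0 W=2
Step 6 [EW]: N:wait,E:empty,S:wait,W:car4-GO | queues: N=0 E=0 S=0 W=1
Step 7 [EW]: N:wait,E:empty,S:wait,W:car6-GO | queues: N=0 E=0 S=0 W=0
Car 3 crosses at step 5

5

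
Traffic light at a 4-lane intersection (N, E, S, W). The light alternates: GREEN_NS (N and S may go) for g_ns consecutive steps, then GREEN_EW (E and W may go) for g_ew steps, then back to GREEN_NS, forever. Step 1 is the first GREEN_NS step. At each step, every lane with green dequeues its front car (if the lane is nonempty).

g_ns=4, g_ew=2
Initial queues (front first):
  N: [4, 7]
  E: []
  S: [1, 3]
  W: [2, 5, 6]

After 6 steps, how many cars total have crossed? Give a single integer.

Step 1 [NS]: N:car4-GO,E:wait,S:car1-GO,W:wait | queues: N=1 E=0 S=1 W=3
Step 2 [NS]: N:car7-GO,E:wait,S:car3-GO,W:wait | queues: N=0 E=0 S=0 W=3
Step 3 [NS]: N:empty,E:wait,S:empty,W:wait | queues: N=0 E=0 S=0 W=3
Step 4 [NS]: N:empty,E:wait,S:empty,W:wait | queues: N=0 E=0 S=0 W=3
Step 5 [EW]: N:wait,E:empty,S:wait,W:car2-GO | queues: N=0 E=0 S=0 W=2
Step 6 [EW]: N:wait,E:empty,S:wait,W:car5-GO | queues: N=0 E=0 S=0 W=1
Cars crossed by step 6: 6

Answer: 6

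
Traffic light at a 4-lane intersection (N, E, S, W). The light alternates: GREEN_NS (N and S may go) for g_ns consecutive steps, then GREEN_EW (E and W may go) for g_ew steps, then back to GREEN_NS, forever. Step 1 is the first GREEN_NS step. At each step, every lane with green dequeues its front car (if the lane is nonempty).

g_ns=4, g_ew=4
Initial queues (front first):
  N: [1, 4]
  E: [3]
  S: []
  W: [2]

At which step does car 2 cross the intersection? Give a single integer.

Step 1 [NS]: N:car1-GO,E:wait,S:empty,W:wait | queues: N=1 E=1 S=0 W=1
Step 2 [NS]: N:car4-GO,E:wait,S:empty,W:wait | queues: N=0 E=1 S=0 W=1
Step 3 [NS]: N:empty,E:wait,S:empty,W:wait | queues: N=0 E=1 S=0 W=1
Step 4 [NS]: N:empty,E:wait,S:empty,W:wait | queues: N=0 E=1 S=0 W=1
Step 5 [EW]: N:wait,E:car3-GO,S:wait,W:car2-GO | queues: N=0 E=0 S=0 W=0
Car 2 crosses at step 5

5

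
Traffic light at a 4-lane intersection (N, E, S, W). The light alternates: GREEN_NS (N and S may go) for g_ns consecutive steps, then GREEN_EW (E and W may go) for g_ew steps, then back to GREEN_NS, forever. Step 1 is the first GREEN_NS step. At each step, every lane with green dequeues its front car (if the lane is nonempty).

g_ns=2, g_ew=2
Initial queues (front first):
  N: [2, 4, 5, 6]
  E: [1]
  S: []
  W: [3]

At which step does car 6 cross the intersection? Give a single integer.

Step 1 [NS]: N:car2-GO,E:wait,S:empty,W:wait | queues: N=3 E=1 S=0 W=1
Step 2 [NS]: N:car4-GO,E:wait,S:empty,W:wait | queues: N=2 E=1 S=0 W=1
Step 3 [EW]: N:wait,E:car1-GO,S:wait,W:car3-GO | queues: N=2 E=0 S=0 W=0
Step 4 [EW]: N:wait,E:empty,S:wait,W:empty | queues: N=2 E=0 S=0 W=0
Step 5 [NS]: N:car5-GO,E:wait,S:empty,W:wait | queues: N=1 E=0 S=0 W=0
Step 6 [NS]: N:car6-GO,E:wait,S:empty,W:wait | queues: N=0 E=0 S=0 W=0
Car 6 crosses at step 6

6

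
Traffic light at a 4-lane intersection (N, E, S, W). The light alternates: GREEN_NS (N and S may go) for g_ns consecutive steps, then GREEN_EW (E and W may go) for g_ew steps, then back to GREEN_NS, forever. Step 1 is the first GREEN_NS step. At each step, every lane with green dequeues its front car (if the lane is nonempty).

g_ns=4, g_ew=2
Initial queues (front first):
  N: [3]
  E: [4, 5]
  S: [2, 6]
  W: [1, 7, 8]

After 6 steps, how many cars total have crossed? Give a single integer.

Step 1 [NS]: N:car3-GO,E:wait,S:car2-GO,W:wait | queues: N=0 E=2 S=1 W=3
Step 2 [NS]: N:empty,E:wait,S:car6-GO,W:wait | queues: N=0 E=2 S=0 W=3
Step 3 [NS]: N:empty,E:wait,S:empty,W:wait | queues: N=0 E=2 S=0 W=3
Step 4 [NS]: N:empty,E:wait,S:empty,W:wait | queues: N=0 E=2 S=0 W=3
Step 5 [EW]: N:wait,E:car4-GO,S:wait,W:car1-GO | queues: N=0 E=1 S=0 W=2
Step 6 [EW]: N:wait,E:car5-GO,S:wait,W:car7-GO | queues: N=0 E=0 S=0 W=1
Cars crossed by step 6: 7

Answer: 7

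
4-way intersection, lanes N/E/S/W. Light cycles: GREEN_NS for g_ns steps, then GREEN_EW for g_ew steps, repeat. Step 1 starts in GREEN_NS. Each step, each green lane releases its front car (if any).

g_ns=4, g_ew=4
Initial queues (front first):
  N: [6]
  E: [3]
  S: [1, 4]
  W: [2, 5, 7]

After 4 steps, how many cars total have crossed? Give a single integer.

Step 1 [NS]: N:car6-GO,E:wait,S:car1-GO,W:wait | queues: N=0 E=1 S=1 W=3
Step 2 [NS]: N:empty,E:wait,S:car4-GO,W:wait | queues: N=0 E=1 S=0 W=3
Step 3 [NS]: N:empty,E:wait,S:empty,W:wait | queues: N=0 E=1 S=0 W=3
Step 4 [NS]: N:empty,E:wait,S:empty,W:wait | queues: N=0 E=1 S=0 W=3
Cars crossed by step 4: 3

Answer: 3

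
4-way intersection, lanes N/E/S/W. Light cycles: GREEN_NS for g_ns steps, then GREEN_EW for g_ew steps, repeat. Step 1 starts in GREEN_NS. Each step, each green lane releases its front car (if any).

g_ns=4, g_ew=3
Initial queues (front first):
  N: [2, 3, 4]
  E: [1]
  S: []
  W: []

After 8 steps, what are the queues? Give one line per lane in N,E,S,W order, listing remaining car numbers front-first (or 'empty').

Step 1 [NS]: N:car2-GO,E:wait,S:empty,W:wait | queues: N=2 E=1 S=0 W=0
Step 2 [NS]: N:car3-GO,E:wait,S:empty,W:wait | queues: N=1 E=1 S=0 W=0
Step 3 [NS]: N:car4-GO,E:wait,S:empty,W:wait | queues: N=0 E=1 S=0 W=0
Step 4 [NS]: N:empty,E:wait,S:empty,W:wait | queues: N=0 E=1 S=0 W=0
Step 5 [EW]: N:wait,E:car1-GO,S:wait,W:empty | queues: N=0 E=0 S=0 W=0

N: empty
E: empty
S: empty
W: empty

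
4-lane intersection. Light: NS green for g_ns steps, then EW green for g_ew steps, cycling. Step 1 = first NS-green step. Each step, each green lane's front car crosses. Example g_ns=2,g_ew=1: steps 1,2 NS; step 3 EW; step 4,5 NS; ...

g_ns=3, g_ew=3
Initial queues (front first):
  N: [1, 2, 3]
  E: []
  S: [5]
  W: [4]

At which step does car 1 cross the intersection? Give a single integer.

Step 1 [NS]: N:car1-GO,E:wait,S:car5-GO,W:wait | queues: N=2 E=0 S=0 W=1
Step 2 [NS]: N:car2-GO,E:wait,S:empty,W:wait | queues: N=1 E=0 S=0 W=1
Step 3 [NS]: N:car3-GO,E:wait,S:empty,W:wait | queues: N=0 E=0 S=0 W=1
Step 4 [EW]: N:wait,E:empty,S:wait,W:car4-GO | queues: N=0 E=0 S=0 W=0
Car 1 crosses at step 1

1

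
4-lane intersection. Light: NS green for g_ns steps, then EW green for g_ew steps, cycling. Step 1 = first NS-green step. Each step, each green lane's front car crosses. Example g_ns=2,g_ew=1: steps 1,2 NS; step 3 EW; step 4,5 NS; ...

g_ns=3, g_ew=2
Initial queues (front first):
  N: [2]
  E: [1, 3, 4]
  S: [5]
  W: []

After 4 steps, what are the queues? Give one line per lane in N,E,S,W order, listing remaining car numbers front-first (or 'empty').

Step 1 [NS]: N:car2-GO,E:wait,S:car5-GO,W:wait | queues: N=0 E=3 S=0 W=0
Step 2 [NS]: N:empty,E:wait,S:empty,W:wait | queues: N=0 E=3 S=0 W=0
Step 3 [NS]: N:empty,E:wait,S:empty,W:wait | queues: N=0 E=3 S=0 W=0
Step 4 [EW]: N:wait,E:car1-GO,S:wait,W:empty | queues: N=0 E=2 S=0 W=0

N: empty
E: 3 4
S: empty
W: empty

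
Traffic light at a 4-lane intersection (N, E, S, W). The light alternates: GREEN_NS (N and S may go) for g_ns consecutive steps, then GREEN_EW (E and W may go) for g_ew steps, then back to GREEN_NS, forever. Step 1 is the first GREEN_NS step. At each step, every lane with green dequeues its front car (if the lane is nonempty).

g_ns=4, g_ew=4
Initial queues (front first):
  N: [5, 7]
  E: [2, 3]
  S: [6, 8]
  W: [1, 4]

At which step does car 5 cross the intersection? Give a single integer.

Step 1 [NS]: N:car5-GO,E:wait,S:car6-GO,W:wait | queues: N=1 E=2 S=1 W=2
Step 2 [NS]: N:car7-GO,E:wait,S:car8-GO,W:wait | queues: N=0 E=2 S=0 W=2
Step 3 [NS]: N:empty,E:wait,S:empty,W:wait | queues: N=0 E=2 S=0 W=2
Step 4 [NS]: N:empty,E:wait,S:empty,W:wait | queues: N=0 E=2 S=0 W=2
Step 5 [EW]: N:wait,E:car2-GO,S:wait,W:car1-GO | queues: N=0 E=1 S=0 W=1
Step 6 [EW]: N:wait,E:car3-GO,S:wait,W:car4-GO | queues: N=0 E=0 S=0 W=0
Car 5 crosses at step 1

1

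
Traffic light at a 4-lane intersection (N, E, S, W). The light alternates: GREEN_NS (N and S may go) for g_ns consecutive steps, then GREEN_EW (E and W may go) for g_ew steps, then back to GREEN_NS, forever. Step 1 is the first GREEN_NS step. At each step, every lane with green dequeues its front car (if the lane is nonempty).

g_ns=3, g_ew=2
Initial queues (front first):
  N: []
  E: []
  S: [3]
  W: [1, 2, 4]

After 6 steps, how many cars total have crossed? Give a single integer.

Step 1 [NS]: N:empty,E:wait,S:car3-GO,W:wait | queues: N=0 E=0 S=0 W=3
Step 2 [NS]: N:empty,E:wait,S:empty,W:wait | queues: N=0 E=0 S=0 W=3
Step 3 [NS]: N:empty,E:wait,S:empty,W:wait | queues: N=0 E=0 S=0 W=3
Step 4 [EW]: N:wait,E:empty,S:wait,W:car1-GO | queues: N=0 E=0 S=0 W=2
Step 5 [EW]: N:wait,E:empty,S:wait,W:car2-GO | queues: N=0 E=0 S=0 W=1
Step 6 [NS]: N:empty,E:wait,S:empty,W:wait | queues: N=0 E=0 S=0 W=1
Cars crossed by step 6: 3

Answer: 3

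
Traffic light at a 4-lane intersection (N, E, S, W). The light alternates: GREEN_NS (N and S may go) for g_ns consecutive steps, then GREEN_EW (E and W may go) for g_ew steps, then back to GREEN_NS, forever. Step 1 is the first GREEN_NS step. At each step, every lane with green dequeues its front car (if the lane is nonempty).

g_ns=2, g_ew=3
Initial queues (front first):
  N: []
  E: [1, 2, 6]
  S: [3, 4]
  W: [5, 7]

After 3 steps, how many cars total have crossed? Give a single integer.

Answer: 4

Derivation:
Step 1 [NS]: N:empty,E:wait,S:car3-GO,W:wait | queues: N=0 E=3 S=1 W=2
Step 2 [NS]: N:empty,E:wait,S:car4-GO,W:wait | queues: N=0 E=3 S=0 W=2
Step 3 [EW]: N:wait,E:car1-GO,S:wait,W:car5-GO | queues: N=0 E=2 S=0 W=1
Cars crossed by step 3: 4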